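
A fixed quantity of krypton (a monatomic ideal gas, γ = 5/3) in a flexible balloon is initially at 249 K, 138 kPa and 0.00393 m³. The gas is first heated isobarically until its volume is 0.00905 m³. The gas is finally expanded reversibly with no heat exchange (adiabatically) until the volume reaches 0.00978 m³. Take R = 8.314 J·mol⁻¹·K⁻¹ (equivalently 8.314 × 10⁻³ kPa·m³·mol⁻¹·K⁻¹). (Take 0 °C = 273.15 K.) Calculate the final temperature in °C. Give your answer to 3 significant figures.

T₃ ≈ 271 °C

Isobaric, so V/T is constant: P₂ = P₁; T₂ = T₁·(V₂/V₁) = 573.4 K.
Reversible adiabatic, γ = 5/3: T₃ = T₂·(V₂/V₃)^(γ−1) = 544.5 K; P₃ = P₂·(V₂/V₃)^γ = 121.3 kPa.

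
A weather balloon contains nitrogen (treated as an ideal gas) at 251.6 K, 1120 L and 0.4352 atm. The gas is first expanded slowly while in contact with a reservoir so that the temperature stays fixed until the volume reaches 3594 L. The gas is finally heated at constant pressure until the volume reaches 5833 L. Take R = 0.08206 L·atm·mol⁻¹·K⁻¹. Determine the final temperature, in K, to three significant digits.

T₃ ≈ 408 K

Isothermal, so P V is constant: T₂ = T₁; P₂ = P₁·(V₁/V₂) = 0.1356 atm.
Isobaric, so V/T is constant: P₃ = P₂; T₃ = T₂·(V₃/V₂) = 408.3 K.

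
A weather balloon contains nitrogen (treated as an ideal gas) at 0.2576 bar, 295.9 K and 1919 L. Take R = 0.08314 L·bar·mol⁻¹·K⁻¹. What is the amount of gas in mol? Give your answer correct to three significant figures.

PV = nRT ⇒ n = PV/(RT) = (0.2576 × 1919) / (0.08314 × 295.9)

n ≈ 20.1 mol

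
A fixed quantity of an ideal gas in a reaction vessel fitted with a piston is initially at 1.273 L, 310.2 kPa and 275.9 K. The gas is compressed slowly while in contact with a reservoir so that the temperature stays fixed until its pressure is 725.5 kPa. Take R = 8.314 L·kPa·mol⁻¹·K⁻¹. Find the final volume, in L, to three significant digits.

V₂ ≈ 0.544 L

Isothermal, so P V is constant: T₂ = T₁; V₂ = V₁·(P₁/P₂) = 0.5443 L.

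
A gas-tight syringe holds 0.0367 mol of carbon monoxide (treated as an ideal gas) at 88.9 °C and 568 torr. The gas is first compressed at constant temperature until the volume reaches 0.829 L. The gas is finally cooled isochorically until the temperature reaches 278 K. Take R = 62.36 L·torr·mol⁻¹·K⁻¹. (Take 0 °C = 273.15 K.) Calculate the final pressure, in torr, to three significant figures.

P₃ ≈ 767 torr

Convert: T₁ = 362.0 K.
From PV = nRT: V₁ = nRT₁/P₁ = 1.459 L.
T constant ⇒ Boyle's law P V = const: T₂ = T₁; P₂ = P₁·(V₁/V₂) = 999.5 torr.
V constant ⇒ P ∝ T: V₃ = V₂; P₃ = P₂·(T₃/T₂) = 767.5 torr.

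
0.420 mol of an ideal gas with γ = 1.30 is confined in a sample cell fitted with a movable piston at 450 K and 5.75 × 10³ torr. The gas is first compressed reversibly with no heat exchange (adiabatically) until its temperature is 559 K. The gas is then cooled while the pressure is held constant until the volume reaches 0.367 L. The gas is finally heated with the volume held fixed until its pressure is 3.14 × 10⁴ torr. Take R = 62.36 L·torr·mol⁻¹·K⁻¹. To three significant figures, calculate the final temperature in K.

From PV = nRT: V₁ = nRT₁/P₁ = 2.050 L.
Reversible adiabatic, γ = 1.30: P₂ = P₁·(T₂/T₁)^(γ/(γ−1)) = 1.472e+04 torr; V₂ = V₁·(T₁/T₂)^(1/(γ−1)) = 0.9947 L.
P constant ⇒ V ∝ T: P₃ = P₂; T₃ = T₂·(V₃/V₂) = 206.2 K.
V constant ⇒ P ∝ T: V₄ = V₃; T₄ = T₃·(P₄/P₃) = 440.0 K.

T₄ ≈ 440 K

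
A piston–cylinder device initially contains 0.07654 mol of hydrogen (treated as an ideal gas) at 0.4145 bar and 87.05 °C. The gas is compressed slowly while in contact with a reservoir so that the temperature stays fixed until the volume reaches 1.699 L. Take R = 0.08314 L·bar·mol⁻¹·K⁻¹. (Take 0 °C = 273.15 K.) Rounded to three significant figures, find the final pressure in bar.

P₂ ≈ 1.35 bar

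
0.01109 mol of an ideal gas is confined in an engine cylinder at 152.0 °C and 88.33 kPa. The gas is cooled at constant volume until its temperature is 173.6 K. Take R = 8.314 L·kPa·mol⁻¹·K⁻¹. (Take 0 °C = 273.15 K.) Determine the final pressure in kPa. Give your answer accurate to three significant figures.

Convert: T₁ = 425.1 K.
From PV = nRT: V₁ = nRT₁/P₁ = 0.4438 L.
V constant ⇒ P ∝ T: V₂ = V₁; P₂ = P₁·(T₂/T₁) = 36.07 kPa.

P₂ ≈ 36.1 kPa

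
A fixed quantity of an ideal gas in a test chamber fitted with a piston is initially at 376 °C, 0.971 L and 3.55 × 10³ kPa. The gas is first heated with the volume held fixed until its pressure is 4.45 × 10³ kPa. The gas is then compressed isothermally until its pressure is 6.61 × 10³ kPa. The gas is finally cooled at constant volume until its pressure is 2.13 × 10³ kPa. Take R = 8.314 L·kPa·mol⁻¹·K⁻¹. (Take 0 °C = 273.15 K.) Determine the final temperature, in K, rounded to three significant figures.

T₄ ≈ 262 K

Convert: T₁ = 649.1 K.
Isochoric, so P/T is constant: V₂ = V₁; T₂ = T₁·(P₂/P₁) = 813.7 K.
Isothermal, so P V is constant: T₃ = T₂; V₃ = V₂·(P₂/P₃) = 0.6537 L.
Isochoric, so P/T is constant: V₄ = V₃; T₄ = T₃·(P₄/P₃) = 262.2 K.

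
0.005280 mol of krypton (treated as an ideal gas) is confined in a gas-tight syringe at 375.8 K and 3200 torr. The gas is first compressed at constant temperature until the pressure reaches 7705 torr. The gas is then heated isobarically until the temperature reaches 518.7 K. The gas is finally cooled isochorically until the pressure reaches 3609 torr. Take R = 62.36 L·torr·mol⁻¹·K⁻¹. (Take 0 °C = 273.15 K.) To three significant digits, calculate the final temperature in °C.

From PV = nRT: V₁ = nRT₁/P₁ = 0.03867 L.
Isothermal, so P V is constant: T₂ = T₁; V₂ = V₁·(P₁/P₂) = 0.01606 L.
P constant ⇒ V ∝ T: P₃ = P₂; V₃ = V₂·(T₃/T₂) = 0.02217 L.
Isochoric, so P/T is constant: V₄ = V₃; T₄ = T₃·(P₄/P₃) = 243.0 K.

T₄ ≈ -30.2 °C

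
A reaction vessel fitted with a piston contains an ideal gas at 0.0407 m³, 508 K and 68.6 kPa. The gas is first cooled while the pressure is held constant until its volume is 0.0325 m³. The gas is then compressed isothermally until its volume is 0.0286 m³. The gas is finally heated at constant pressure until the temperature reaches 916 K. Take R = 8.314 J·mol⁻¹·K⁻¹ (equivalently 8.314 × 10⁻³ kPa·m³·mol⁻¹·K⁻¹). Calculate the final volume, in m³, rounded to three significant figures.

P constant ⇒ V ∝ T: P₂ = P₁; T₂ = T₁·(V₂/V₁) = 405.7 K.
Isothermal, so P V is constant: T₃ = T₂; P₃ = P₂·(V₂/V₃) = 77.95 kPa.
P constant ⇒ V ∝ T: P₄ = P₃; V₄ = V₃·(T₄/T₃) = 0.06458 m³.

V₄ ≈ 0.0646 m³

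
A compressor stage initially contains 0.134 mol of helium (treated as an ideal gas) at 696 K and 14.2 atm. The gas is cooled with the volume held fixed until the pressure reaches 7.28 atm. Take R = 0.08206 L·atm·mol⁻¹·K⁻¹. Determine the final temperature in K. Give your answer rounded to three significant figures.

From PV = nRT: V₁ = nRT₁/P₁ = 0.5390 L.
V constant ⇒ P ∝ T: V₂ = V₁; T₂ = T₁·(P₂/P₁) = 356.8 K.

T₂ ≈ 357 K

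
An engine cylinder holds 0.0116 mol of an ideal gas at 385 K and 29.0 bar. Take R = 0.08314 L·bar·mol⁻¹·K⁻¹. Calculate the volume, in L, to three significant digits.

PV = nRT ⇒ V = nRT/P = (0.0116 × 0.08314 × 385) / 29.0

V ≈ 0.0128 L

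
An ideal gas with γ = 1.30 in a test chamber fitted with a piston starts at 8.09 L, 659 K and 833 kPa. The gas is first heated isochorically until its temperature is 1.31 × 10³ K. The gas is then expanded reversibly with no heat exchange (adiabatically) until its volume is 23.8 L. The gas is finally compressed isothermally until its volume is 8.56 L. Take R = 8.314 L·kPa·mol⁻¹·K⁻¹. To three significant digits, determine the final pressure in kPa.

Isochoric, so P/T is constant: V₂ = V₁; P₂ = P₁·(T₂/T₁) = 1656 kPa.
Reversible adiabatic, γ = 1.30: T₃ = T₂·(V₂/V₃)^(γ−1) = 947.7 K; P₃ = P₂·(V₂/V₃)^γ = 407.2 kPa.
T constant ⇒ Boyle's law P V = const: T₄ = T₃; P₄ = P₃·(V₃/V₄) = 1132 kPa.

P₄ ≈ 1.13e+03 kPa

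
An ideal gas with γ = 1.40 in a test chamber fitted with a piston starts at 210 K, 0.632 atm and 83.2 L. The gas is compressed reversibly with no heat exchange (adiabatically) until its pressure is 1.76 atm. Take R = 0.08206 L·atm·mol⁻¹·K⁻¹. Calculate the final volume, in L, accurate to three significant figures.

V₂ ≈ 40.0 L

Reversible adiabatic, γ = 1.40: T₂ = T₁·(P₂/P₁)^((γ−1)/γ) = 281.4 K; V₂ = V₁·(P₁/P₂)^(1/γ) = 40.03 L.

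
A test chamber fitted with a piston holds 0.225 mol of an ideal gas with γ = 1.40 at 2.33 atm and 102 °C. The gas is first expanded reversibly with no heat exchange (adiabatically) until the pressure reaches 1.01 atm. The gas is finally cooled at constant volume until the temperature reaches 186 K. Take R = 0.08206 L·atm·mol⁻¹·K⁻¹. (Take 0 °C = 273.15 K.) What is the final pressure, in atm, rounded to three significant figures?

P₃ ≈ 0.636 atm

Convert: T₁ = 375.1 K.
From PV = nRT: V₁ = nRT₁/P₁ = 2.973 L.
Adiabatic (γ = 1.40), T V^(γ−1) and P V^γ constant: T₂ = T₁·(P₂/P₁)^((γ−1)/γ) = 295.4 K; V₂ = V₁·(P₁/P₂)^(1/γ) = 5.401 L.
V constant ⇒ P ∝ T: V₃ = V₂; P₃ = P₂·(T₃/T₂) = 0.6358 atm.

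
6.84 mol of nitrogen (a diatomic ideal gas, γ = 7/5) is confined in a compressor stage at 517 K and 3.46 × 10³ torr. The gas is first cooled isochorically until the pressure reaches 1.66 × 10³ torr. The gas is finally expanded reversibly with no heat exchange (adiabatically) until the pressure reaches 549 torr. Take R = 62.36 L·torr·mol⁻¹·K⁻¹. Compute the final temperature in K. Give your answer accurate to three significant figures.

From PV = nRT: V₁ = nRT₁/P₁ = 63.73 L.
V constant ⇒ P ∝ T: V₂ = V₁; T₂ = T₁·(P₂/P₁) = 248.0 K.
Adiabatic (γ = 7/5), T V^(γ−1) and P V^γ constant: T₃ = T₂·(P₃/P₂)^((γ−1)/γ) = 180.8 K; V₃ = V₂·(P₂/P₃)^(1/γ) = 140.5 L.

T₃ ≈ 181 K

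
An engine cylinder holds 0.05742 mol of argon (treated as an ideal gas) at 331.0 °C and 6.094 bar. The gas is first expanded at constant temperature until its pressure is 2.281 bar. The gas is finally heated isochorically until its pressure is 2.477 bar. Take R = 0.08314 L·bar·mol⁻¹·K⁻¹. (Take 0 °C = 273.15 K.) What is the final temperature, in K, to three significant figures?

Convert: T₁ = 604.1 K.
From PV = nRT: V₁ = nRT₁/P₁ = 0.4733 L.
Isothermal, so P V is constant: T₂ = T₁; V₂ = V₁·(P₁/P₂) = 1.264 L.
V constant ⇒ P ∝ T: V₃ = V₂; T₃ = T₂·(P₃/P₂) = 656.1 K.

T₃ ≈ 656 K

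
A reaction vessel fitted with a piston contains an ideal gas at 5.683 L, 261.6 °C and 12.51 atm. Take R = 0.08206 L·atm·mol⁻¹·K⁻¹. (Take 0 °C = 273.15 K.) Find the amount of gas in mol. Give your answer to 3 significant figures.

Convert: T = 534.75 K.
PV = nRT ⇒ n = PV/(RT) = (12.51 × 5.683) / (0.08206 × 534.75)

n ≈ 1.62 mol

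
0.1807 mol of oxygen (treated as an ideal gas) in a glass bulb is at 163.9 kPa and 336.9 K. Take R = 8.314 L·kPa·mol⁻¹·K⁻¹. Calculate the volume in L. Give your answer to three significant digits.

PV = nRT ⇒ V = nRT/P = (0.1807 × 8.314 × 336.9) / 163.9

V ≈ 3.09 L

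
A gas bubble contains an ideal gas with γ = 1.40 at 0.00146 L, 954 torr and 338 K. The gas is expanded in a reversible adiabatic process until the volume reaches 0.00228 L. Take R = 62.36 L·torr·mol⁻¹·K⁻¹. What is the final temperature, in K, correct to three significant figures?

T₂ ≈ 283 K

Adiabatic (γ = 1.40), T V^(γ−1) and P V^γ constant: T₂ = T₁·(V₁/V₂)^(γ−1) = 282.8 K; P₂ = P₁·(V₁/V₂)^γ = 511.1 torr.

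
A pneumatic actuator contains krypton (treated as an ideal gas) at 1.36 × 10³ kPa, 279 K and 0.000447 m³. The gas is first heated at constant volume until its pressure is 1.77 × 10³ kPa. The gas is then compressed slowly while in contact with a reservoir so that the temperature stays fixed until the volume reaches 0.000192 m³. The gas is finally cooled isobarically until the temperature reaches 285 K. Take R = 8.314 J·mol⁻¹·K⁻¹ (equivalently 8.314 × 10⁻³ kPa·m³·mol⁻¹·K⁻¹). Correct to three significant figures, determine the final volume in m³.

V₄ ≈ 0.000151 m³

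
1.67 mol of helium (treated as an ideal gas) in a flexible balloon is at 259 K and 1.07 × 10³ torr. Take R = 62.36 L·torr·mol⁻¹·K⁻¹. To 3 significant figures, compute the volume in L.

V ≈ 25.2 L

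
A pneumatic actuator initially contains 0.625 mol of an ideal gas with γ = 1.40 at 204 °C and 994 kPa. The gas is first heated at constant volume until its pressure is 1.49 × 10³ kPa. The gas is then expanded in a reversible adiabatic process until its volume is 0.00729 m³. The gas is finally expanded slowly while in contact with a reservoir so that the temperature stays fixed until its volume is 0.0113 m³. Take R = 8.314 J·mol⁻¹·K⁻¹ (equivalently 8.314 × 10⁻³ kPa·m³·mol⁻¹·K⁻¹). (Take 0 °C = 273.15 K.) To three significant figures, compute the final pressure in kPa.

P₄ ≈ 214 kPa

Convert: T₁ = 477.1 K.
From PV = nRT: V₁ = nRT₁/P₁ = 0.002494 m³.
Isochoric, so P/T is constant: V₂ = V₁; T₂ = T₁·(P₂/P₁) = 715.2 K.
Reversible adiabatic, γ = 1.40: T₃ = T₂·(V₂/V₃)^(γ−1) = 465.7 K; P₃ = P₂·(V₂/V₃)^γ = 332.0 kPa.
Isothermal, so P V is constant: T₄ = T₃; P₄ = P₃·(V₃/V₄) = 214.2 kPa.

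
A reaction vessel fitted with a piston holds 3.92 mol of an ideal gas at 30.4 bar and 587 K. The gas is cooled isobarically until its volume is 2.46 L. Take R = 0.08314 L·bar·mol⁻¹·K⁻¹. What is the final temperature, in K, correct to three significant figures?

T₂ ≈ 229 K

From PV = nRT: V₁ = nRT₁/P₁ = 6.293 L.
P constant ⇒ V ∝ T: P₂ = P₁; T₂ = T₁·(V₂/V₁) = 229.5 K.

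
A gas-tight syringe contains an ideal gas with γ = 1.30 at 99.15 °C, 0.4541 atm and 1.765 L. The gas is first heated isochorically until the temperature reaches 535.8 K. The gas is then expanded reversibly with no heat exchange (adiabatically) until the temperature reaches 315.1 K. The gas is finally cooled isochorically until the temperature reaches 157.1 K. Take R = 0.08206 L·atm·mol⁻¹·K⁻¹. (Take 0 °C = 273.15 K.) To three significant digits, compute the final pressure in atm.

P₄ ≈ 0.0327 atm

Convert: T₁ = 372.3 K.
V constant ⇒ P ∝ T: V₂ = V₁; P₂ = P₁·(T₂/T₁) = 0.6535 atm.
Adiabatic (γ = 1.30), T V^(γ−1) and P V^γ constant: P₃ = P₂·(T₃/T₂)^(γ/(γ−1)) = 0.06549 atm; V₃ = V₂·(T₂/T₃)^(1/(γ−1)) = 10.36 L.
Isochoric, so P/T is constant: V₄ = V₃; P₄ = P₃·(T₄/T₃) = 0.03265 atm.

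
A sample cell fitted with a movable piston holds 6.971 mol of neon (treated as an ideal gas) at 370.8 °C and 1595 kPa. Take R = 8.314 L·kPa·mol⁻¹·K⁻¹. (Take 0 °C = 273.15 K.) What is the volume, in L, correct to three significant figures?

Convert: T = 643.95 K.
PV = nRT ⇒ V = nRT/P = (6.971 × 8.314 × 643.95) / 1595

V ≈ 23.4 L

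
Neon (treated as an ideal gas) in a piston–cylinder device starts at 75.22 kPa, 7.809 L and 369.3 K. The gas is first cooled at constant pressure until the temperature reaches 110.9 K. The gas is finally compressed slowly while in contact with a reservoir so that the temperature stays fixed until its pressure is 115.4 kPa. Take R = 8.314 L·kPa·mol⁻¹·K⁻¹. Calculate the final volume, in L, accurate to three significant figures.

Isobaric, so V/T is constant: P₂ = P₁; V₂ = V₁·(T₂/T₁) = 2.345 L.
T constant ⇒ Boyle's law P V = const: T₃ = T₂; V₃ = V₂·(P₂/P₃) = 1.529 L.

V₃ ≈ 1.53 L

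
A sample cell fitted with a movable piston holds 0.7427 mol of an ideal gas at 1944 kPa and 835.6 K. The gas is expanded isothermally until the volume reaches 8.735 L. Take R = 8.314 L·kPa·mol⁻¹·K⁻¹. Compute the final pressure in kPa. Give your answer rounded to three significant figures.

P₂ ≈ 591 kPa

From PV = nRT: V₁ = nRT₁/P₁ = 2.654 L.
Isothermal, so P V is constant: T₂ = T₁; P₂ = P₁·(V₁/V₂) = 590.7 kPa.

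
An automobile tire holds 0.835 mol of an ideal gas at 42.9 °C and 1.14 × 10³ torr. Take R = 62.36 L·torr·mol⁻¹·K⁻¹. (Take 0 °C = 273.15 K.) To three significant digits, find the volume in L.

Convert: T = 316.05 K.
PV = nRT ⇒ V = nRT/P = (0.835 × 62.36 × 316.05) / 1.14e+03

V ≈ 14.4 L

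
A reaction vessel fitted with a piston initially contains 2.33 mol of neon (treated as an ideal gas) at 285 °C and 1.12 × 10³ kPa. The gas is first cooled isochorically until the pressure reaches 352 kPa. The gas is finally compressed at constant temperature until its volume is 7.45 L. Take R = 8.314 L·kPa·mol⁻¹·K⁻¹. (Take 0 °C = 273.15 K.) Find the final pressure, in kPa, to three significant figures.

P₃ ≈ 456 kPa

Convert: T₁ = 558.1 K.
From PV = nRT: V₁ = nRT₁/P₁ = 9.654 L.
Isochoric, so P/T is constant: V₂ = V₁; T₂ = T₁·(P₂/P₁) = 175.4 K.
T constant ⇒ Boyle's law P V = const: T₃ = T₂; P₃ = P₂·(V₂/V₃) = 456.1 kPa.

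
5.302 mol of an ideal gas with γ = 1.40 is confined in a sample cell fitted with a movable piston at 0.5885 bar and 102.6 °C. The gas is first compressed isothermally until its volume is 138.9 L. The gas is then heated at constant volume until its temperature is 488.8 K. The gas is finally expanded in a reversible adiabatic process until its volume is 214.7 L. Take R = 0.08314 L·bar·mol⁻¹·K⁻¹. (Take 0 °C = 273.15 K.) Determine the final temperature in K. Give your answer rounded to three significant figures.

Convert: T₁ = 375.8 K.
From PV = nRT: V₁ = nRT₁/P₁ = 281.5 L.
T constant ⇒ Boyle's law P V = const: T₂ = T₁; P₂ = P₁·(V₁/V₂) = 1.192 bar.
Isochoric, so P/T is constant: V₃ = V₂; P₃ = P₂·(T₃/T₂) = 1.551 bar.
Adiabatic (γ = 1.40), T V^(γ−1) and P V^γ constant: T₄ = T₃·(V₃/V₄)^(γ−1) = 410.7 K; P₄ = P₃·(V₃/V₄)^γ = 0.8431 bar.

T₄ ≈ 411 K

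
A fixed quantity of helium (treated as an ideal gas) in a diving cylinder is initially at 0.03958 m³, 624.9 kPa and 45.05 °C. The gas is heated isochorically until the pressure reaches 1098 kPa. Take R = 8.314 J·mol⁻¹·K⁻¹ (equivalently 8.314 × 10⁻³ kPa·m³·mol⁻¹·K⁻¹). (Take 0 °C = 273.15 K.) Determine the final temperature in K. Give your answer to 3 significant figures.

Convert: T₁ = 318.2 K.
V constant ⇒ P ∝ T: V₂ = V₁; T₂ = T₁·(P₂/P₁) = 559.1 K.

T₂ ≈ 559 K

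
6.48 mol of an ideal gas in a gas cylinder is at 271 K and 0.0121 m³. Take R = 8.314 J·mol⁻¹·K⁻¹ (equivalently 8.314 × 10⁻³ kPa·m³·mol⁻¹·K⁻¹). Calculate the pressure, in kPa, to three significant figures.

PV = nRT ⇒ P = nRT/V = (6.48 × 8.314 × 10⁻³ × 271) / 0.0121

P ≈ 1.21e+03 kPa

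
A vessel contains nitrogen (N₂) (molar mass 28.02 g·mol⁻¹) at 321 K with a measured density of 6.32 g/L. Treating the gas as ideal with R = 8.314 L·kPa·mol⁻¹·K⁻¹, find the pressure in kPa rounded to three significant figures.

ρ = PM/(RT) ⇒ P = ρRT/M = (6.32 × 8.314 × 321.0) / 28.02

P ≈ 602 kPa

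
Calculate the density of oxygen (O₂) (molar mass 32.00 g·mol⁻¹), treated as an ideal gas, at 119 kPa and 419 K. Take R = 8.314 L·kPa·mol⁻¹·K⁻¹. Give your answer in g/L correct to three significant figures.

ρ = PM/(RT) = (119 × 32.00) / (8.314 × 419.0)

ρ ≈ 1.09 g/L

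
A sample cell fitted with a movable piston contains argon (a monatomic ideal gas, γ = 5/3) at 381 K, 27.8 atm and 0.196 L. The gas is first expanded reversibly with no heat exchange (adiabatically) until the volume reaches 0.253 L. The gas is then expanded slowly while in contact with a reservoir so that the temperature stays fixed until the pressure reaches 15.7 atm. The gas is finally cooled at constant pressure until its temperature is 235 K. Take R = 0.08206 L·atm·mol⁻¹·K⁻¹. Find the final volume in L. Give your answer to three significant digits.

V₄ ≈ 0.214 L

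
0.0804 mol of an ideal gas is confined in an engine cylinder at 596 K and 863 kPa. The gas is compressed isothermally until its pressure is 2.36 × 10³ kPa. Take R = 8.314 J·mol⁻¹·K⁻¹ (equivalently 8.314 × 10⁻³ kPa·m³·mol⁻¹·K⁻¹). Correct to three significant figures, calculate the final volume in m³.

V₂ ≈ 0.000169 m³

From PV = nRT: V₁ = nRT₁/P₁ = 0.0004616 m³.
Isothermal, so P V is constant: T₂ = T₁; V₂ = V₁·(P₁/P₂) = 0.0001688 m³.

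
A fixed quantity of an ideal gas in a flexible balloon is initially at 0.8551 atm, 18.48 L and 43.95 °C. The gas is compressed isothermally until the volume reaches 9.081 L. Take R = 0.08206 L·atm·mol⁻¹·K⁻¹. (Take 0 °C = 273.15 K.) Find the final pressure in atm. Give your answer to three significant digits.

P₂ ≈ 1.74 atm

Convert: T₁ = 317.1 K.
Isothermal, so P V is constant: T₂ = T₁; P₂ = P₁·(V₁/V₂) = 1.740 atm.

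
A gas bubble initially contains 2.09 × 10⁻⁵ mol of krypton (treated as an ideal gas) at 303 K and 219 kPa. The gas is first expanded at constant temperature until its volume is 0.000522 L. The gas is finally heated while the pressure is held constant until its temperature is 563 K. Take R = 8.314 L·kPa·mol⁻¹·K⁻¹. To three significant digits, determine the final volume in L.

From PV = nRT: V₁ = nRT₁/P₁ = 0.0002404 L.
T constant ⇒ Boyle's law P V = const: T₂ = T₁; P₂ = P₁·(V₁/V₂) = 100.9 kPa.
Isobaric, so V/T is constant: P₃ = P₂; V₃ = V₂·(T₃/T₂) = 0.0009699 L.

V₃ ≈ 0.000970 L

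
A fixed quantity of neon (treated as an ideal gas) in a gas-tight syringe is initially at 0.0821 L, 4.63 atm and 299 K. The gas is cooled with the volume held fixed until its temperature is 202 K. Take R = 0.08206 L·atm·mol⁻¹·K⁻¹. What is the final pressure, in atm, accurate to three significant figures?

P₂ ≈ 3.13 atm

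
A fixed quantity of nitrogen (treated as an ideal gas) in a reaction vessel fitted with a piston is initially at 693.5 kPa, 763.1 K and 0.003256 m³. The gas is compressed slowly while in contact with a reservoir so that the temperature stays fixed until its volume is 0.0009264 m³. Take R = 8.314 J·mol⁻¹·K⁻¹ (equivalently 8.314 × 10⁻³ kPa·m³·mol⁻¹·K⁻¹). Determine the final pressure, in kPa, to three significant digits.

P₂ ≈ 2.44e+03 kPa

T constant ⇒ Boyle's law P V = const: T₂ = T₁; P₂ = P₁·(V₁/V₂) = 2437 kPa.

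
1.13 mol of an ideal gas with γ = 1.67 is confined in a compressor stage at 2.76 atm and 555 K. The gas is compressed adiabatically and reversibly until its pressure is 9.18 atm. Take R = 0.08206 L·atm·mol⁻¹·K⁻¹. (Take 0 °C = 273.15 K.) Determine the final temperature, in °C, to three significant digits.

From PV = nRT: V₁ = nRT₁/P₁ = 18.65 L.
Reversible adiabatic, γ = 1.67: T₂ = T₁·(P₂/P₁)^((γ−1)/γ) = 898.9 K; V₂ = V₁·(P₁/P₂)^(1/γ) = 9.079 L.

T₂ ≈ 626 °C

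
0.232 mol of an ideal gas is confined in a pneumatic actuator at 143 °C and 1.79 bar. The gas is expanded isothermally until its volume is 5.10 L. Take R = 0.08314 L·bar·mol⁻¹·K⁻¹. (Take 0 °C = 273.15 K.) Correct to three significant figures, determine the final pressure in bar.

P₂ ≈ 1.57 bar

Convert: T₁ = 416.1 K.
From PV = nRT: V₁ = nRT₁/P₁ = 4.484 L.
Isothermal, so P V is constant: T₂ = T₁; P₂ = P₁·(V₁/V₂) = 1.574 bar.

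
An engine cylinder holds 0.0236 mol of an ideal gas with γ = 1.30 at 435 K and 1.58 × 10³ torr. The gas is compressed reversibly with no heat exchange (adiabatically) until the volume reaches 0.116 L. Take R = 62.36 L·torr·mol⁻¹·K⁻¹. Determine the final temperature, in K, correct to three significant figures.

From PV = nRT: V₁ = nRT₁/P₁ = 0.4052 L.
Adiabatic (γ = 1.30), T V^(γ−1) and P V^γ constant: T₂ = T₁·(V₁/V₂)^(γ−1) = 633.1 K; P₂ = P₁·(V₁/V₂)^γ = 8032 torr.

T₂ ≈ 633 K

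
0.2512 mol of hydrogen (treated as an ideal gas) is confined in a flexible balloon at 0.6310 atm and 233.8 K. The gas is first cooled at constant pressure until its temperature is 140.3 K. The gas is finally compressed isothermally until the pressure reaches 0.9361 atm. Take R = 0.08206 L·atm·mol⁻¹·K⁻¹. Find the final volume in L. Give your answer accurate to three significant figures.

V₃ ≈ 3.09 L

From PV = nRT: V₁ = nRT₁/P₁ = 7.638 L.
Isobaric, so V/T is constant: P₂ = P₁; V₂ = V₁·(T₂/T₁) = 4.583 L.
Isothermal, so P V is constant: T₃ = T₂; V₃ = V₂·(P₂/P₃) = 3.089 L.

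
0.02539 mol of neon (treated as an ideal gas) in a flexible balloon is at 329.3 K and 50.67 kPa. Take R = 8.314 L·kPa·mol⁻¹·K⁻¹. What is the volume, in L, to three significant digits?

PV = nRT ⇒ V = nRT/P = (0.02539 × 8.314 × 329.3) / 50.67

V ≈ 1.37 L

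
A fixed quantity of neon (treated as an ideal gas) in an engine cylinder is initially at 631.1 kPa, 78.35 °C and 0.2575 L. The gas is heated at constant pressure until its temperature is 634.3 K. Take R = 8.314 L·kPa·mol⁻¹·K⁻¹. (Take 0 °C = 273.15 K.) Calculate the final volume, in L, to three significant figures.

V₂ ≈ 0.465 L

Convert: T₁ = 351.5 K.
Isobaric, so V/T is constant: P₂ = P₁; V₂ = V₁·(T₂/T₁) = 0.4647 L.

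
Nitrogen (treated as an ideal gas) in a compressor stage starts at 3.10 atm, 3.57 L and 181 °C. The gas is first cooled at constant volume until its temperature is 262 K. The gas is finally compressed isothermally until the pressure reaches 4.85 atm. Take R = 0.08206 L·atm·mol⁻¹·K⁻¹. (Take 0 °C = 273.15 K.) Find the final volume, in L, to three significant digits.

Convert: T₁ = 454.1 K.
Isochoric, so P/T is constant: V₂ = V₁; P₂ = P₁·(T₂/T₁) = 1.788 atm.
Isothermal, so P V is constant: T₃ = T₂; V₃ = V₂·(P₂/P₃) = 1.316 L.

V₃ ≈ 1.32 L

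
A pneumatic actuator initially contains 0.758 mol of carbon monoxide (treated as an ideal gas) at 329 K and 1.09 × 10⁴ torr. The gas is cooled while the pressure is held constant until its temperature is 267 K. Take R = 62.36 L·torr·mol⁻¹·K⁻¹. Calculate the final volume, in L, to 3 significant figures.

From PV = nRT: V₁ = nRT₁/P₁ = 1.427 L.
P constant ⇒ V ∝ T: P₂ = P₁; V₂ = V₁·(T₂/T₁) = 1.158 L.

V₂ ≈ 1.16 L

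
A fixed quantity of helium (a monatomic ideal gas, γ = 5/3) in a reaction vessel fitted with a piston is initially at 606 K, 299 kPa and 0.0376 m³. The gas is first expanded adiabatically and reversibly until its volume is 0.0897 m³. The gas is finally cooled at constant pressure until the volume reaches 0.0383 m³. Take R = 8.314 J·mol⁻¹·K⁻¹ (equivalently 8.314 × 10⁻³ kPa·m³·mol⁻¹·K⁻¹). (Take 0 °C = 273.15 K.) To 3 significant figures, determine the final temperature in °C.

T₃ ≈ -128 °C

Reversible adiabatic, γ = 5/3: T₂ = T₁·(V₁/V₂)^(γ−1) = 339.4 K; P₂ = P₁·(V₁/V₂)^γ = 70.20 kPa.
Isobaric, so V/T is constant: P₃ = P₂; T₃ = T₂·(V₃/V₂) = 144.9 K.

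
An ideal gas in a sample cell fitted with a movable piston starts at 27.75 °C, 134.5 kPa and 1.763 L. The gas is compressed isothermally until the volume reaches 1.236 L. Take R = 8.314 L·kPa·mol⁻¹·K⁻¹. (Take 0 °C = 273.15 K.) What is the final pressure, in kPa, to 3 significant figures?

P₂ ≈ 192 kPa

Convert: T₁ = 300.9 K.
T constant ⇒ Boyle's law P V = const: T₂ = T₁; P₂ = P₁·(V₁/V₂) = 191.8 kPa.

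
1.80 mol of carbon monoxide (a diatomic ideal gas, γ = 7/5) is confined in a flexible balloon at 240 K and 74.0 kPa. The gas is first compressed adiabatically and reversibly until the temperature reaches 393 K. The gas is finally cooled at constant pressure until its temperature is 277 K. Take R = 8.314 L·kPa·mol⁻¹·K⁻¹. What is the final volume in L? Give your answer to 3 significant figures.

V₃ ≈ 9.97 L

From PV = nRT: V₁ = nRT₁/P₁ = 48.54 L.
Adiabatic (γ = 7/5), T V^(γ−1) and P V^γ constant: P₂ = P₁·(T₂/T₁)^(γ/(γ−1)) = 415.8 kPa; V₂ = V₁·(T₁/T₂)^(1/(γ−1)) = 14.15 L.
Isobaric, so V/T is constant: P₃ = P₂; V₃ = V₂·(T₃/T₂) = 9.970 L.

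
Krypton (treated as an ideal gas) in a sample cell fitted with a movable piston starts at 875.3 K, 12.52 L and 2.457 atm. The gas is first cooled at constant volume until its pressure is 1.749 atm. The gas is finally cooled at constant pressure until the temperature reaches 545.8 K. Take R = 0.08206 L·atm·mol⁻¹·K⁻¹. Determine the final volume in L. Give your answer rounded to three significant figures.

V₃ ≈ 11.0 L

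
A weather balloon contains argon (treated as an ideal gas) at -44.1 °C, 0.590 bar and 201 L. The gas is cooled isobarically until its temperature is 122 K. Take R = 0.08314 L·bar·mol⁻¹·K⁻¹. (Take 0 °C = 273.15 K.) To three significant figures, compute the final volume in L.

Convert: T₁ = 229.0 K.
P constant ⇒ V ∝ T: P₂ = P₁; V₂ = V₁·(T₂/T₁) = 107.1 L.

V₂ ≈ 107 L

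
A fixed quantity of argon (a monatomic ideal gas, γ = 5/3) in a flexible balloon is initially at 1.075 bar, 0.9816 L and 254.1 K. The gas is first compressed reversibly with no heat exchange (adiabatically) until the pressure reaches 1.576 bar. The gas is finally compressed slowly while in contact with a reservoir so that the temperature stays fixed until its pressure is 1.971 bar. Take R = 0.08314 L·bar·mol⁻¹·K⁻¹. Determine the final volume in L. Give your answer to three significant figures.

V₃ ≈ 0.624 L

Reversible adiabatic, γ = 5/3: T₂ = T₁·(P₂/P₁)^((γ−1)/γ) = 296.1 K; V₂ = V₁·(P₁/P₂)^(1/γ) = 0.7803 L.
Isothermal, so P V is constant: T₃ = T₂; V₃ = V₂·(P₂/P₃) = 0.6239 L.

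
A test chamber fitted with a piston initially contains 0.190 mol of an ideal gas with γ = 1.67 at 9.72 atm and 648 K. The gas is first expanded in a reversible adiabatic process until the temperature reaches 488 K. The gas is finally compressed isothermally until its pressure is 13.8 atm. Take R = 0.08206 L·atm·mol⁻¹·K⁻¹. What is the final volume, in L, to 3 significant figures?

From PV = nRT: V₁ = nRT₁/P₁ = 1.039 L.
Reversible adiabatic, γ = 1.67: P₂ = P₁·(T₂/T₁)^(γ/(γ−1)) = 4.794 atm; V₂ = V₁·(T₁/T₂)^(1/(γ−1)) = 1.587 L.
T constant ⇒ Boyle's law P V = const: T₃ = T₂; V₃ = V₂·(P₂/P₃) = 0.5513 L.

V₃ ≈ 0.551 L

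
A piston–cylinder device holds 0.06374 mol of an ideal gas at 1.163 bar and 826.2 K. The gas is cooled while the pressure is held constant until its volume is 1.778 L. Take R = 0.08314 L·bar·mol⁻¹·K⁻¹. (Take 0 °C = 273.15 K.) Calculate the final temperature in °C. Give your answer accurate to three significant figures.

From PV = nRT: V₁ = nRT₁/P₁ = 3.765 L.
Isobaric, so V/T is constant: P₂ = P₁; T₂ = T₁·(V₂/V₁) = 390.2 K.

T₂ ≈ 117 °C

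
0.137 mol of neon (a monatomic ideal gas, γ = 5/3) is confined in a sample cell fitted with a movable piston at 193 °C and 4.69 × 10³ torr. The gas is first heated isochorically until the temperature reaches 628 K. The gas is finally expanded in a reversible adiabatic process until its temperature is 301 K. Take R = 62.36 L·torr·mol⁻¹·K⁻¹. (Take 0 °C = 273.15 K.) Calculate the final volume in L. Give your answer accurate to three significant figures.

Convert: T₁ = 466.1 K.
From PV = nRT: V₁ = nRT₁/P₁ = 0.8491 L.
Isochoric, so P/T is constant: V₂ = V₁; P₂ = P₁·(T₂/T₁) = 6318 torr.
Adiabatic (γ = 5/3), T V^(γ−1) and P V^γ constant: P₃ = P₂·(T₃/T₂)^(γ/(γ−1)) = 1005 torr; V₃ = V₂·(T₂/T₃)^(1/(γ−1)) = 2.559 L.

V₃ ≈ 2.56 L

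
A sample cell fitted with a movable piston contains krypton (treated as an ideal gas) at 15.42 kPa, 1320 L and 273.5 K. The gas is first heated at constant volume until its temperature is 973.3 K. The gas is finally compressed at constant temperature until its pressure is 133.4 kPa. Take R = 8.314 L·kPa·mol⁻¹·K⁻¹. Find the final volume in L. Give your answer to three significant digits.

V₃ ≈ 543 L

V constant ⇒ P ∝ T: V₂ = V₁; P₂ = P₁·(T₂/T₁) = 54.87 kPa.
Isothermal, so P V is constant: T₃ = T₂; V₃ = V₂·(P₂/P₃) = 543.0 L.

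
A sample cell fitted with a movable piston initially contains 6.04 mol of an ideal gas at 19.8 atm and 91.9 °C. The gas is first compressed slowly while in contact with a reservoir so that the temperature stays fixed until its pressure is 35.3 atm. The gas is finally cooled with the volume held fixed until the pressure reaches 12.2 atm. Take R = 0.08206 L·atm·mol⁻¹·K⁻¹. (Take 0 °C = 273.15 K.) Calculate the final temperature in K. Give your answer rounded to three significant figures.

Convert: T₁ = 365.0 K.
From PV = nRT: V₁ = nRT₁/P₁ = 9.138 L.
Isothermal, so P V is constant: T₂ = T₁; V₂ = V₁·(P₁/P₂) = 5.126 L.
Isochoric, so P/T is constant: V₃ = V₂; T₃ = T₂·(P₃/P₂) = 126.2 K.

T₃ ≈ 126 K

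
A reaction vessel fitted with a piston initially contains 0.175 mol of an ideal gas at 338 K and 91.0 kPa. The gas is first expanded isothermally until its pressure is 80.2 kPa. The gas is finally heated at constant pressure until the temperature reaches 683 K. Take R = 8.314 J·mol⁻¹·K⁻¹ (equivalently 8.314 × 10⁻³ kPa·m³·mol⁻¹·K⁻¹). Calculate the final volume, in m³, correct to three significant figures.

From PV = nRT: V₁ = nRT₁/P₁ = 0.005404 m³.
T constant ⇒ Boyle's law P V = const: T₂ = T₁; V₂ = V₁·(P₁/P₂) = 0.006132 m³.
P constant ⇒ V ∝ T: P₃ = P₂; V₃ = V₂·(T₃/T₂) = 0.01239 m³.

V₃ ≈ 0.0124 m³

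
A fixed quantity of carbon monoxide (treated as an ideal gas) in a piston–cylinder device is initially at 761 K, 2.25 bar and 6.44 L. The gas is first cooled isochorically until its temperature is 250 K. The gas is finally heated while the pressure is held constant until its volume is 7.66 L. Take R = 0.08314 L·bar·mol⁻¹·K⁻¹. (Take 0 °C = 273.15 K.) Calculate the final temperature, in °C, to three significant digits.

T₃ ≈ 24.2 °C

V constant ⇒ P ∝ T: V₂ = V₁; P₂ = P₁·(T₂/T₁) = 0.7392 bar.
Isobaric, so V/T is constant: P₃ = P₂; T₃ = T₂·(V₃/V₂) = 297.4 K.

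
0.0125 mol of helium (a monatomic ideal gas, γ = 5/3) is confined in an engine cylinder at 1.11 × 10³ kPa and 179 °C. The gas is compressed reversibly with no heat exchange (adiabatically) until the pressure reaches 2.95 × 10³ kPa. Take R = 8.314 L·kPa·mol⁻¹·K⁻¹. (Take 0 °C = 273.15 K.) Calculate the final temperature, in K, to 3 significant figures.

Convert: T₁ = 452.1 K.
From PV = nRT: V₁ = nRT₁/P₁ = 0.04233 L.
Adiabatic (γ = 5/3), T V^(γ−1) and P V^γ constant: T₂ = T₁·(P₂/P₁)^((γ−1)/γ) = 668.5 K; V₂ = V₁·(P₁/P₂)^(1/γ) = 0.02355 L.

T₂ ≈ 668 K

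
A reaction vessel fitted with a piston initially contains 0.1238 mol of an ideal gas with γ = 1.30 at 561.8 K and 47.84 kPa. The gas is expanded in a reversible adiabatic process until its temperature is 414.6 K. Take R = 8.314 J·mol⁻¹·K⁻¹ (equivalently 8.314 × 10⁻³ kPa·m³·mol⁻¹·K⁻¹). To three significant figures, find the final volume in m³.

V₂ ≈ 0.0333 m³

From PV = nRT: V₁ = nRT₁/P₁ = 0.01209 m³.
Adiabatic (γ = 1.30), T V^(γ−1) and P V^γ constant: P₂ = P₁·(T₂/T₁)^(γ/(γ−1)) = 12.82 kPa; V₂ = V₁·(T₁/T₂)^(1/(γ−1)) = 0.03328 m³.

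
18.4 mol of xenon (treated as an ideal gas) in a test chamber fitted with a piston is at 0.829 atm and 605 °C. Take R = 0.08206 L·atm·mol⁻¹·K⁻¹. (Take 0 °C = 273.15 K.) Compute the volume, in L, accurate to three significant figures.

V ≈ 1.60e+03 L

Convert: T = 878.15 K.
PV = nRT ⇒ V = nRT/P = (18.4 × 0.08206 × 878.15) / 0.829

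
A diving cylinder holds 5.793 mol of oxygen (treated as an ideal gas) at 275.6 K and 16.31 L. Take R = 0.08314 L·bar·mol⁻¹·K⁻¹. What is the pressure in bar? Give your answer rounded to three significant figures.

PV = nRT ⇒ P = nRT/V = (5.793 × 0.08314 × 275.6) / 16.31

P ≈ 8.14 bar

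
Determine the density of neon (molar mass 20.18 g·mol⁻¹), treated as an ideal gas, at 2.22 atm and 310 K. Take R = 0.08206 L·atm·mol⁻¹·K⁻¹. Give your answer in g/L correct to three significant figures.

ρ = PM/(RT) = (2.22 × 20.18) / (0.08206 × 310.0)

ρ ≈ 1.76 g/L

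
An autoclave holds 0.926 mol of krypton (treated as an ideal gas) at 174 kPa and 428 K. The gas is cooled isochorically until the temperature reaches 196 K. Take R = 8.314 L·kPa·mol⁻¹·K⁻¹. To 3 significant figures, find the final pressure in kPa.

From PV = nRT: V₁ = nRT₁/P₁ = 18.94 L.
V constant ⇒ P ∝ T: V₂ = V₁; P₂ = P₁·(T₂/T₁) = 79.68 kPa.

P₂ ≈ 79.7 kPa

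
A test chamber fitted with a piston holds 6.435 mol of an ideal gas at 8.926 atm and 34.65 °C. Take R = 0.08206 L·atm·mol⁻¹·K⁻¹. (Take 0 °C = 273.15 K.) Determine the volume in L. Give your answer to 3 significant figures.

Convert: T = 307.80 K.
PV = nRT ⇒ V = nRT/P = (6.435 × 0.08206 × 307.80) / 8.926

V ≈ 18.2 L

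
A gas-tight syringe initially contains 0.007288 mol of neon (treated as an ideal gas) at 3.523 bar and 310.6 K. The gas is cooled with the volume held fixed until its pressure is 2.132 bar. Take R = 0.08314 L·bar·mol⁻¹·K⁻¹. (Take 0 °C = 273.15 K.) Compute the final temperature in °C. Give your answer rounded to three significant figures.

From PV = nRT: V₁ = nRT₁/P₁ = 0.05342 L.
Isochoric, so P/T is constant: V₂ = V₁; T₂ = T₁·(P₂/P₁) = 188.0 K.

T₂ ≈ -85.2 °C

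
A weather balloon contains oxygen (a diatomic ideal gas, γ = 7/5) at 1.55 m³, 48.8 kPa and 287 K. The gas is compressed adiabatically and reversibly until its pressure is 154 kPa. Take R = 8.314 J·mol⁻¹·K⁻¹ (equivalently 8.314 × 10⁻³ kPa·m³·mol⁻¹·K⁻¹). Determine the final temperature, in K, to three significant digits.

T₂ ≈ 399 K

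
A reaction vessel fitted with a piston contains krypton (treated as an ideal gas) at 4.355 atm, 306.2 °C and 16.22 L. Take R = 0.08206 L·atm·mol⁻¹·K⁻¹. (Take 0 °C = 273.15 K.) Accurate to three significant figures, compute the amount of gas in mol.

Convert: T = 579.35 K.
PV = nRT ⇒ n = PV/(RT) = (4.355 × 16.22) / (0.08206 × 579.35)

n ≈ 1.49 mol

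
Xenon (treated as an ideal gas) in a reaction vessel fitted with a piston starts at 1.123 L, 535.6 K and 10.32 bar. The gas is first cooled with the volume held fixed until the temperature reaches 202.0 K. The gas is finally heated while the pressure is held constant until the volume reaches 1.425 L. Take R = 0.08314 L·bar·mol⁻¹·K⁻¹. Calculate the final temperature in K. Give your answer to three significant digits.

V constant ⇒ P ∝ T: V₂ = V₁; P₂ = P₁·(T₂/T₁) = 3.892 bar.
P constant ⇒ V ∝ T: P₃ = P₂; T₃ = T₂·(V₃/V₂) = 256.3 K.

T₃ ≈ 256 K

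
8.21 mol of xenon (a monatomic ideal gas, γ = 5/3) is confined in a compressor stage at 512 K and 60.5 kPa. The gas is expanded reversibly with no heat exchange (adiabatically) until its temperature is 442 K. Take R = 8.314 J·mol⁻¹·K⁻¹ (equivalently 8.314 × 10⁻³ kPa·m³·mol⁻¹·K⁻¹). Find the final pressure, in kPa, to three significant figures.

P₂ ≈ 41.9 kPa

From PV = nRT: V₁ = nRT₁/P₁ = 0.5777 m³.
Reversible adiabatic, γ = 5/3: P₂ = P₁·(T₂/T₁)^(γ/(γ−1)) = 41.89 kPa; V₂ = V₁·(T₁/T₂)^(1/(γ−1)) = 0.7202 m³.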